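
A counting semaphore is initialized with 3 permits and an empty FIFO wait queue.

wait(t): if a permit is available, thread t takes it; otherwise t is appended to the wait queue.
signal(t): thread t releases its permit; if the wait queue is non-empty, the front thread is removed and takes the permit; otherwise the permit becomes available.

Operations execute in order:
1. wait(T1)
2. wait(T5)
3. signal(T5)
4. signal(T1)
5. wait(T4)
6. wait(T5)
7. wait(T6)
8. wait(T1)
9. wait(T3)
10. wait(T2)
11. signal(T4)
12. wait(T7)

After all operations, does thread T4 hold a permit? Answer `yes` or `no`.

Step 1: wait(T1) -> count=2 queue=[] holders={T1}
Step 2: wait(T5) -> count=1 queue=[] holders={T1,T5}
Step 3: signal(T5) -> count=2 queue=[] holders={T1}
Step 4: signal(T1) -> count=3 queue=[] holders={none}
Step 5: wait(T4) -> count=2 queue=[] holders={T4}
Step 6: wait(T5) -> count=1 queue=[] holders={T4,T5}
Step 7: wait(T6) -> count=0 queue=[] holders={T4,T5,T6}
Step 8: wait(T1) -> count=0 queue=[T1] holders={T4,T5,T6}
Step 9: wait(T3) -> count=0 queue=[T1,T3] holders={T4,T5,T6}
Step 10: wait(T2) -> count=0 queue=[T1,T3,T2] holders={T4,T5,T6}
Step 11: signal(T4) -> count=0 queue=[T3,T2] holders={T1,T5,T6}
Step 12: wait(T7) -> count=0 queue=[T3,T2,T7] holders={T1,T5,T6}
Final holders: {T1,T5,T6} -> T4 not in holders

Answer: no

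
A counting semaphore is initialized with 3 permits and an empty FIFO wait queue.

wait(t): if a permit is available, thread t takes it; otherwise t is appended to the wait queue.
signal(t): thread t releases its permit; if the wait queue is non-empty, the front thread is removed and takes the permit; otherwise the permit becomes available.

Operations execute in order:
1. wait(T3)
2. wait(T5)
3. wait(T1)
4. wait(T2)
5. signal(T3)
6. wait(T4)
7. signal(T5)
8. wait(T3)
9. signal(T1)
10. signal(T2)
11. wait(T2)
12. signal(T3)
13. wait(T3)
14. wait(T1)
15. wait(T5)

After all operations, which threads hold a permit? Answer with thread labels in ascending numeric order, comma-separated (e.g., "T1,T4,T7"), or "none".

Step 1: wait(T3) -> count=2 queue=[] holders={T3}
Step 2: wait(T5) -> count=1 queue=[] holders={T3,T5}
Step 3: wait(T1) -> count=0 queue=[] holders={T1,T3,T5}
Step 4: wait(T2) -> count=0 queue=[T2] holders={T1,T3,T5}
Step 5: signal(T3) -> count=0 queue=[] holders={T1,T2,T5}
Step 6: wait(T4) -> count=0 queue=[T4] holders={T1,T2,T5}
Step 7: signal(T5) -> count=0 queue=[] holders={T1,T2,T4}
Step 8: wait(T3) -> count=0 queue=[T3] holders={T1,T2,T4}
Step 9: signal(T1) -> count=0 queue=[] holders={T2,T3,T4}
Step 10: signal(T2) -> count=1 queue=[] holders={T3,T4}
Step 11: wait(T2) -> count=0 queue=[] holders={T2,T3,T4}
Step 12: signal(T3) -> count=1 queue=[] holders={T2,T4}
Step 13: wait(T3) -> count=0 queue=[] holders={T2,T3,T4}
Step 14: wait(T1) -> count=0 queue=[T1] holders={T2,T3,T4}
Step 15: wait(T5) -> count=0 queue=[T1,T5] holders={T2,T3,T4}
Final holders: T2,T3,T4

Answer: T2,T3,T4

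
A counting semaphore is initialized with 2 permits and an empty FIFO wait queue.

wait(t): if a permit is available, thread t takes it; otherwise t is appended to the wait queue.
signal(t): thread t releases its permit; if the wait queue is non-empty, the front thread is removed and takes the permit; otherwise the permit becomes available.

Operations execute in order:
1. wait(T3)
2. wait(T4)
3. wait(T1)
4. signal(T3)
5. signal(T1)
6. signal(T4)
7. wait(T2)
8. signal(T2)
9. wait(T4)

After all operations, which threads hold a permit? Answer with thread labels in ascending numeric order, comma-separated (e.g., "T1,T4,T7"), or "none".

Answer: T4

Derivation:
Step 1: wait(T3) -> count=1 queue=[] holders={T3}
Step 2: wait(T4) -> count=0 queue=[] holders={T3,T4}
Step 3: wait(T1) -> count=0 queue=[T1] holders={T3,T4}
Step 4: signal(T3) -> count=0 queue=[] holders={T1,T4}
Step 5: signal(T1) -> count=1 queue=[] holders={T4}
Step 6: signal(T4) -> count=2 queue=[] holders={none}
Step 7: wait(T2) -> count=1 queue=[] holders={T2}
Step 8: signal(T2) -> count=2 queue=[] holders={none}
Step 9: wait(T4) -> count=1 queue=[] holders={T4}
Final holders: T4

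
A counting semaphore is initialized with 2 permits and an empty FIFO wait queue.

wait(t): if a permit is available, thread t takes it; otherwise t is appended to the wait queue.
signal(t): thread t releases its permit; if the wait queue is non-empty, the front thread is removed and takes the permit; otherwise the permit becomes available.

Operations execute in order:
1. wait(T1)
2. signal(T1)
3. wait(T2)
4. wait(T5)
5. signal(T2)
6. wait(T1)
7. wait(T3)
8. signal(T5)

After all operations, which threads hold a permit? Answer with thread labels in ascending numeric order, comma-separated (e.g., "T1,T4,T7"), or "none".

Step 1: wait(T1) -> count=1 queue=[] holders={T1}
Step 2: signal(T1) -> count=2 queue=[] holders={none}
Step 3: wait(T2) -> count=1 queue=[] holders={T2}
Step 4: wait(T5) -> count=0 queue=[] holders={T2,T5}
Step 5: signal(T2) -> count=1 queue=[] holders={T5}
Step 6: wait(T1) -> count=0 queue=[] holders={T1,T5}
Step 7: wait(T3) -> count=0 queue=[T3] holders={T1,T5}
Step 8: signal(T5) -> count=0 queue=[] holders={T1,T3}
Final holders: T1,T3

Answer: T1,T3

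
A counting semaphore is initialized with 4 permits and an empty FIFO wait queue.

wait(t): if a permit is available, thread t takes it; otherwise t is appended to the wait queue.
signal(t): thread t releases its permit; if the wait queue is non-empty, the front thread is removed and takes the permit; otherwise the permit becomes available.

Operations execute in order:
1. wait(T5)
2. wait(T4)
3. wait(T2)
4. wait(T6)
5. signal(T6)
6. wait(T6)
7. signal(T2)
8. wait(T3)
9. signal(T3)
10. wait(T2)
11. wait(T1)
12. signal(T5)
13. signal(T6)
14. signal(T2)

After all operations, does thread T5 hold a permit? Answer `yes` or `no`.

Step 1: wait(T5) -> count=3 queue=[] holders={T5}
Step 2: wait(T4) -> count=2 queue=[] holders={T4,T5}
Step 3: wait(T2) -> count=1 queue=[] holders={T2,T4,T5}
Step 4: wait(T6) -> count=0 queue=[] holders={T2,T4,T5,T6}
Step 5: signal(T6) -> count=1 queue=[] holders={T2,T4,T5}
Step 6: wait(T6) -> count=0 queue=[] holders={T2,T4,T5,T6}
Step 7: signal(T2) -> count=1 queue=[] holders={T4,T5,T6}
Step 8: wait(T3) -> count=0 queue=[] holders={T3,T4,T5,T6}
Step 9: signal(T3) -> count=1 queue=[] holders={T4,T5,T6}
Step 10: wait(T2) -> count=0 queue=[] holders={T2,T4,T5,T6}
Step 11: wait(T1) -> count=0 queue=[T1] holders={T2,T4,T5,T6}
Step 12: signal(T5) -> count=0 queue=[] holders={T1,T2,T4,T6}
Step 13: signal(T6) -> count=1 queue=[] holders={T1,T2,T4}
Step 14: signal(T2) -> count=2 queue=[] holders={T1,T4}
Final holders: {T1,T4} -> T5 not in holders

Answer: no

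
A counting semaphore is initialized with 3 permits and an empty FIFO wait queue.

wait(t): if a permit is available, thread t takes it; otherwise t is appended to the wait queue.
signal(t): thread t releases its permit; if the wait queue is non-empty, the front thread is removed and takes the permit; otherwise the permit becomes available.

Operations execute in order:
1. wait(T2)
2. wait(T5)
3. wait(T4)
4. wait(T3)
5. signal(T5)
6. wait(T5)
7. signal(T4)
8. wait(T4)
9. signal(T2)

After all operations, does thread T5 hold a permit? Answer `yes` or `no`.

Step 1: wait(T2) -> count=2 queue=[] holders={T2}
Step 2: wait(T5) -> count=1 queue=[] holders={T2,T5}
Step 3: wait(T4) -> count=0 queue=[] holders={T2,T4,T5}
Step 4: wait(T3) -> count=0 queue=[T3] holders={T2,T4,T5}
Step 5: signal(T5) -> count=0 queue=[] holders={T2,T3,T4}
Step 6: wait(T5) -> count=0 queue=[T5] holders={T2,T3,T4}
Step 7: signal(T4) -> count=0 queue=[] holders={T2,T3,T5}
Step 8: wait(T4) -> count=0 queue=[T4] holders={T2,T3,T5}
Step 9: signal(T2) -> count=0 queue=[] holders={T3,T4,T5}
Final holders: {T3,T4,T5} -> T5 in holders

Answer: yes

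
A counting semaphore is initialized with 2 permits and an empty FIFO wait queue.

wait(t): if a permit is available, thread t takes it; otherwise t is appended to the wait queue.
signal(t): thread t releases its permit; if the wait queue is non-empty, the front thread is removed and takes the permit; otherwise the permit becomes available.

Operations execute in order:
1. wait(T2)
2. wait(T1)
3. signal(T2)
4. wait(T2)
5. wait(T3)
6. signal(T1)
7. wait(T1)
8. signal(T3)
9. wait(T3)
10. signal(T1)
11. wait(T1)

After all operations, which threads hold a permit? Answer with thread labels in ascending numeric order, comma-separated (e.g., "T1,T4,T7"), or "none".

Answer: T2,T3

Derivation:
Step 1: wait(T2) -> count=1 queue=[] holders={T2}
Step 2: wait(T1) -> count=0 queue=[] holders={T1,T2}
Step 3: signal(T2) -> count=1 queue=[] holders={T1}
Step 4: wait(T2) -> count=0 queue=[] holders={T1,T2}
Step 5: wait(T3) -> count=0 queue=[T3] holders={T1,T2}
Step 6: signal(T1) -> count=0 queue=[] holders={T2,T3}
Step 7: wait(T1) -> count=0 queue=[T1] holders={T2,T3}
Step 8: signal(T3) -> count=0 queue=[] holders={T1,T2}
Step 9: wait(T3) -> count=0 queue=[T3] holders={T1,T2}
Step 10: signal(T1) -> count=0 queue=[] holders={T2,T3}
Step 11: wait(T1) -> count=0 queue=[T1] holders={T2,T3}
Final holders: T2,T3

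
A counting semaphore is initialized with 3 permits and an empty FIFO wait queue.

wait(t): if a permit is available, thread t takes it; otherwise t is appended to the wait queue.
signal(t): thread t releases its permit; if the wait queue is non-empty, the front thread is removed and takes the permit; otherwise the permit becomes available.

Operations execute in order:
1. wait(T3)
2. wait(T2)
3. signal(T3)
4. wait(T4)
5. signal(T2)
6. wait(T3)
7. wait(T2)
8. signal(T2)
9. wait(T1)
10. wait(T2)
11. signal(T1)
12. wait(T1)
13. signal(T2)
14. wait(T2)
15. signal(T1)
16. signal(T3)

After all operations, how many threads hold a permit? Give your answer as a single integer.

Step 1: wait(T3) -> count=2 queue=[] holders={T3}
Step 2: wait(T2) -> count=1 queue=[] holders={T2,T3}
Step 3: signal(T3) -> count=2 queue=[] holders={T2}
Step 4: wait(T4) -> count=1 queue=[] holders={T2,T4}
Step 5: signal(T2) -> count=2 queue=[] holders={T4}
Step 6: wait(T3) -> count=1 queue=[] holders={T3,T4}
Step 7: wait(T2) -> count=0 queue=[] holders={T2,T3,T4}
Step 8: signal(T2) -> count=1 queue=[] holders={T3,T4}
Step 9: wait(T1) -> count=0 queue=[] holders={T1,T3,T4}
Step 10: wait(T2) -> count=0 queue=[T2] holders={T1,T3,T4}
Step 11: signal(T1) -> count=0 queue=[] holders={T2,T3,T4}
Step 12: wait(T1) -> count=0 queue=[T1] holders={T2,T3,T4}
Step 13: signal(T2) -> count=0 queue=[] holders={T1,T3,T4}
Step 14: wait(T2) -> count=0 queue=[T2] holders={T1,T3,T4}
Step 15: signal(T1) -> count=0 queue=[] holders={T2,T3,T4}
Step 16: signal(T3) -> count=1 queue=[] holders={T2,T4}
Final holders: {T2,T4} -> 2 thread(s)

Answer: 2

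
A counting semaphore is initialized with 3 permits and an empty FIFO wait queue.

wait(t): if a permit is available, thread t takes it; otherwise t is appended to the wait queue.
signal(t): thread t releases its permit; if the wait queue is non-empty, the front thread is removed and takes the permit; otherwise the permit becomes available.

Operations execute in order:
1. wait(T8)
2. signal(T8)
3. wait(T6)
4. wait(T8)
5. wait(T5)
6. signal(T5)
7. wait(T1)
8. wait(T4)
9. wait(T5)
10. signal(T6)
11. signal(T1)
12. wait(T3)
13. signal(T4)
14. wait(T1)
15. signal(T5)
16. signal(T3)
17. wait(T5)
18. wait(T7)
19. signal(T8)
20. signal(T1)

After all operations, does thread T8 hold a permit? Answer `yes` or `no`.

Step 1: wait(T8) -> count=2 queue=[] holders={T8}
Step 2: signal(T8) -> count=3 queue=[] holders={none}
Step 3: wait(T6) -> count=2 queue=[] holders={T6}
Step 4: wait(T8) -> count=1 queue=[] holders={T6,T8}
Step 5: wait(T5) -> count=0 queue=[] holders={T5,T6,T8}
Step 6: signal(T5) -> count=1 queue=[] holders={T6,T8}
Step 7: wait(T1) -> count=0 queue=[] holders={T1,T6,T8}
Step 8: wait(T4) -> count=0 queue=[T4] holders={T1,T6,T8}
Step 9: wait(T5) -> count=0 queue=[T4,T5] holders={T1,T6,T8}
Step 10: signal(T6) -> count=0 queue=[T5] holders={T1,T4,T8}
Step 11: signal(T1) -> count=0 queue=[] holders={T4,T5,T8}
Step 12: wait(T3) -> count=0 queue=[T3] holders={T4,T5,T8}
Step 13: signal(T4) -> count=0 queue=[] holders={T3,T5,T8}
Step 14: wait(T1) -> count=0 queue=[T1] holders={T3,T5,T8}
Step 15: signal(T5) -> count=0 queue=[] holders={T1,T3,T8}
Step 16: signal(T3) -> count=1 queue=[] holders={T1,T8}
Step 17: wait(T5) -> count=0 queue=[] holders={T1,T5,T8}
Step 18: wait(T7) -> count=0 queue=[T7] holders={T1,T5,T8}
Step 19: signal(T8) -> count=0 queue=[] holders={T1,T5,T7}
Step 20: signal(T1) -> count=1 queue=[] holders={T5,T7}
Final holders: {T5,T7} -> T8 not in holders

Answer: no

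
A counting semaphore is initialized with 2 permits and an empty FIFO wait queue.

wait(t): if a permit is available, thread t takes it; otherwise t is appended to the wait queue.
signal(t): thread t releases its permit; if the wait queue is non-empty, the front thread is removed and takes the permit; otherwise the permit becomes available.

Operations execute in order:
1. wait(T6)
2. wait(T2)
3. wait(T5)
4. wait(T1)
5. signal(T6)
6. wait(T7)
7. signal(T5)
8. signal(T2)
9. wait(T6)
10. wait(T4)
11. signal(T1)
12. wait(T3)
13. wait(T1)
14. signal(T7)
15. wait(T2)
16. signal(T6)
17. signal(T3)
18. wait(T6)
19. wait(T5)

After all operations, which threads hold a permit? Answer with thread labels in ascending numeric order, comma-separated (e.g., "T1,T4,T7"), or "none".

Answer: T1,T4

Derivation:
Step 1: wait(T6) -> count=1 queue=[] holders={T6}
Step 2: wait(T2) -> count=0 queue=[] holders={T2,T6}
Step 3: wait(T5) -> count=0 queue=[T5] holders={T2,T6}
Step 4: wait(T1) -> count=0 queue=[T5,T1] holders={T2,T6}
Step 5: signal(T6) -> count=0 queue=[T1] holders={T2,T5}
Step 6: wait(T7) -> count=0 queue=[T1,T7] holders={T2,T5}
Step 7: signal(T5) -> count=0 queue=[T7] holders={T1,T2}
Step 8: signal(T2) -> count=0 queue=[] holders={T1,T7}
Step 9: wait(T6) -> count=0 queue=[T6] holders={T1,T7}
Step 10: wait(T4) -> count=0 queue=[T6,T4] holders={T1,T7}
Step 11: signal(T1) -> count=0 queue=[T4] holders={T6,T7}
Step 12: wait(T3) -> count=0 queue=[T4,T3] holders={T6,T7}
Step 13: wait(T1) -> count=0 queue=[T4,T3,T1] holders={T6,T7}
Step 14: signal(T7) -> count=0 queue=[T3,T1] holders={T4,T6}
Step 15: wait(T2) -> count=0 queue=[T3,T1,T2] holders={T4,T6}
Step 16: signal(T6) -> count=0 queue=[T1,T2] holders={T3,T4}
Step 17: signal(T3) -> count=0 queue=[T2] holders={T1,T4}
Step 18: wait(T6) -> count=0 queue=[T2,T6] holders={T1,T4}
Step 19: wait(T5) -> count=0 queue=[T2,T6,T5] holders={T1,T4}
Final holders: T1,T4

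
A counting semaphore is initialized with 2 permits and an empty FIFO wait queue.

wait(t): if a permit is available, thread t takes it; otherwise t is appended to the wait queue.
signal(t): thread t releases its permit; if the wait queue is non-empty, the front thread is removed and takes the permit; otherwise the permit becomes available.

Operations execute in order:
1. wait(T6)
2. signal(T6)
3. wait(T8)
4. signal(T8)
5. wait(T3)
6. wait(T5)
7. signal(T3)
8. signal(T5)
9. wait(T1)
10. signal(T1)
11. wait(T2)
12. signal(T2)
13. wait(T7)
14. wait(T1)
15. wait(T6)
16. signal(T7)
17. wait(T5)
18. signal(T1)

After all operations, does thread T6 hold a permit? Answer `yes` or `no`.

Step 1: wait(T6) -> count=1 queue=[] holders={T6}
Step 2: signal(T6) -> count=2 queue=[] holders={none}
Step 3: wait(T8) -> count=1 queue=[] holders={T8}
Step 4: signal(T8) -> count=2 queue=[] holders={none}
Step 5: wait(T3) -> count=1 queue=[] holders={T3}
Step 6: wait(T5) -> count=0 queue=[] holders={T3,T5}
Step 7: signal(T3) -> count=1 queue=[] holders={T5}
Step 8: signal(T5) -> count=2 queue=[] holders={none}
Step 9: wait(T1) -> count=1 queue=[] holders={T1}
Step 10: signal(T1) -> count=2 queue=[] holders={none}
Step 11: wait(T2) -> count=1 queue=[] holders={T2}
Step 12: signal(T2) -> count=2 queue=[] holders={none}
Step 13: wait(T7) -> count=1 queue=[] holders={T7}
Step 14: wait(T1) -> count=0 queue=[] holders={T1,T7}
Step 15: wait(T6) -> count=0 queue=[T6] holders={T1,T7}
Step 16: signal(T7) -> count=0 queue=[] holders={T1,T6}
Step 17: wait(T5) -> count=0 queue=[T5] holders={T1,T6}
Step 18: signal(T1) -> count=0 queue=[] holders={T5,T6}
Final holders: {T5,T6} -> T6 in holders

Answer: yes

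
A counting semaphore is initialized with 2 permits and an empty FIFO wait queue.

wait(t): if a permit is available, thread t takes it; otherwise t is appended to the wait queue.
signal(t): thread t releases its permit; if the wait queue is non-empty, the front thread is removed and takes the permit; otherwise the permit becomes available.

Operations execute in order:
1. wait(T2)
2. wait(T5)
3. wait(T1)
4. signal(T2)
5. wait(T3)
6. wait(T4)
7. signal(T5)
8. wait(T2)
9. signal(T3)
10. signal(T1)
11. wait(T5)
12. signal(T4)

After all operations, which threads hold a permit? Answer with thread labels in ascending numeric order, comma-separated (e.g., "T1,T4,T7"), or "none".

Answer: T2,T5

Derivation:
Step 1: wait(T2) -> count=1 queue=[] holders={T2}
Step 2: wait(T5) -> count=0 queue=[] holders={T2,T5}
Step 3: wait(T1) -> count=0 queue=[T1] holders={T2,T5}
Step 4: signal(T2) -> count=0 queue=[] holders={T1,T5}
Step 5: wait(T3) -> count=0 queue=[T3] holders={T1,T5}
Step 6: wait(T4) -> count=0 queue=[T3,T4] holders={T1,T5}
Step 7: signal(T5) -> count=0 queue=[T4] holders={T1,T3}
Step 8: wait(T2) -> count=0 queue=[T4,T2] holders={T1,T3}
Step 9: signal(T3) -> count=0 queue=[T2] holders={T1,T4}
Step 10: signal(T1) -> count=0 queue=[] holders={T2,T4}
Step 11: wait(T5) -> count=0 queue=[T5] holders={T2,T4}
Step 12: signal(T4) -> count=0 queue=[] holders={T2,T5}
Final holders: T2,T5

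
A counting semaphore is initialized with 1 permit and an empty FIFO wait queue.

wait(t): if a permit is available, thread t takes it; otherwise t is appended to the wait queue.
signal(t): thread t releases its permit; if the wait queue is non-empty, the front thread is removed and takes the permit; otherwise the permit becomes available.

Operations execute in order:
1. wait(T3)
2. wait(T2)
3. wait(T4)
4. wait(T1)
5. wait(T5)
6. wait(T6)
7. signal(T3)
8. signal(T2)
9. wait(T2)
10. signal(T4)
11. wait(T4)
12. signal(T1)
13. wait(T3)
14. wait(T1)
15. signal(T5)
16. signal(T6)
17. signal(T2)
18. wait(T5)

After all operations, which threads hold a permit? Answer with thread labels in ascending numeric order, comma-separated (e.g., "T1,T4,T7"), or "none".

Step 1: wait(T3) -> count=0 queue=[] holders={T3}
Step 2: wait(T2) -> count=0 queue=[T2] holders={T3}
Step 3: wait(T4) -> count=0 queue=[T2,T4] holders={T3}
Step 4: wait(T1) -> count=0 queue=[T2,T4,T1] holders={T3}
Step 5: wait(T5) -> count=0 queue=[T2,T4,T1,T5] holders={T3}
Step 6: wait(T6) -> count=0 queue=[T2,T4,T1,T5,T6] holders={T3}
Step 7: signal(T3) -> count=0 queue=[T4,T1,T5,T6] holders={T2}
Step 8: signal(T2) -> count=0 queue=[T1,T5,T6] holders={T4}
Step 9: wait(T2) -> count=0 queue=[T1,T5,T6,T2] holders={T4}
Step 10: signal(T4) -> count=0 queue=[T5,T6,T2] holders={T1}
Step 11: wait(T4) -> count=0 queue=[T5,T6,T2,T4] holders={T1}
Step 12: signal(T1) -> count=0 queue=[T6,T2,T4] holders={T5}
Step 13: wait(T3) -> count=0 queue=[T6,T2,T4,T3] holders={T5}
Step 14: wait(T1) -> count=0 queue=[T6,T2,T4,T3,T1] holders={T5}
Step 15: signal(T5) -> count=0 queue=[T2,T4,T3,T1] holders={T6}
Step 16: signal(T6) -> count=0 queue=[T4,T3,T1] holders={T2}
Step 17: signal(T2) -> count=0 queue=[T3,T1] holders={T4}
Step 18: wait(T5) -> count=0 queue=[T3,T1,T5] holders={T4}
Final holders: T4

Answer: T4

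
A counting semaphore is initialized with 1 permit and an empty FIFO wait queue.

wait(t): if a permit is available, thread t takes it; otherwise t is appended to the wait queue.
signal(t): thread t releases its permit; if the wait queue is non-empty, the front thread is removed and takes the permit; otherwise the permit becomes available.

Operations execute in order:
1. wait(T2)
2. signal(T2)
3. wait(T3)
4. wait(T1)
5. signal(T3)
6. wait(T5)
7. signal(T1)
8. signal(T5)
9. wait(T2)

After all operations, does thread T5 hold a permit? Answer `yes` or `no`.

Answer: no

Derivation:
Step 1: wait(T2) -> count=0 queue=[] holders={T2}
Step 2: signal(T2) -> count=1 queue=[] holders={none}
Step 3: wait(T3) -> count=0 queue=[] holders={T3}
Step 4: wait(T1) -> count=0 queue=[T1] holders={T3}
Step 5: signal(T3) -> count=0 queue=[] holders={T1}
Step 6: wait(T5) -> count=0 queue=[T5] holders={T1}
Step 7: signal(T1) -> count=0 queue=[] holders={T5}
Step 8: signal(T5) -> count=1 queue=[] holders={none}
Step 9: wait(T2) -> count=0 queue=[] holders={T2}
Final holders: {T2} -> T5 not in holders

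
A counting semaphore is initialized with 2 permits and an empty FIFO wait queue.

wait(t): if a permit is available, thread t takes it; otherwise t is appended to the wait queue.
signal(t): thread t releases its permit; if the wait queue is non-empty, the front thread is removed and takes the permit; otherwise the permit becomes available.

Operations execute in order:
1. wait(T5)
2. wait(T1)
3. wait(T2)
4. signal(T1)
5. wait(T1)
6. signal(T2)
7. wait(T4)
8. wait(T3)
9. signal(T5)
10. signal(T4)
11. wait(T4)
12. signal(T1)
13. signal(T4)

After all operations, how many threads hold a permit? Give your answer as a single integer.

Answer: 1

Derivation:
Step 1: wait(T5) -> count=1 queue=[] holders={T5}
Step 2: wait(T1) -> count=0 queue=[] holders={T1,T5}
Step 3: wait(T2) -> count=0 queue=[T2] holders={T1,T5}
Step 4: signal(T1) -> count=0 queue=[] holders={T2,T5}
Step 5: wait(T1) -> count=0 queue=[T1] holders={T2,T5}
Step 6: signal(T2) -> count=0 queue=[] holders={T1,T5}
Step 7: wait(T4) -> count=0 queue=[T4] holders={T1,T5}
Step 8: wait(T3) -> count=0 queue=[T4,T3] holders={T1,T5}
Step 9: signal(T5) -> count=0 queue=[T3] holders={T1,T4}
Step 10: signal(T4) -> count=0 queue=[] holders={T1,T3}
Step 11: wait(T4) -> count=0 queue=[T4] holders={T1,T3}
Step 12: signal(T1) -> count=0 queue=[] holders={T3,T4}
Step 13: signal(T4) -> count=1 queue=[] holders={T3}
Final holders: {T3} -> 1 thread(s)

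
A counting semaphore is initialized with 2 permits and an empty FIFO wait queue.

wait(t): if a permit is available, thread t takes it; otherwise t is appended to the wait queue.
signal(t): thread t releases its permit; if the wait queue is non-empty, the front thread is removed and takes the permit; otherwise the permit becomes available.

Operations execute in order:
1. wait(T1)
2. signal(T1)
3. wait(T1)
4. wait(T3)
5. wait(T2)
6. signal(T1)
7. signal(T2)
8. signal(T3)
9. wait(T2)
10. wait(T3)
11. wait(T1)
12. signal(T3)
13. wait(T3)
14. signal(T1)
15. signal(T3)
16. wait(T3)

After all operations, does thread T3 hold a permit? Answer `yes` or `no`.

Answer: yes

Derivation:
Step 1: wait(T1) -> count=1 queue=[] holders={T1}
Step 2: signal(T1) -> count=2 queue=[] holders={none}
Step 3: wait(T1) -> count=1 queue=[] holders={T1}
Step 4: wait(T3) -> count=0 queue=[] holders={T1,T3}
Step 5: wait(T2) -> count=0 queue=[T2] holders={T1,T3}
Step 6: signal(T1) -> count=0 queue=[] holders={T2,T3}
Step 7: signal(T2) -> count=1 queue=[] holders={T3}
Step 8: signal(T3) -> count=2 queue=[] holders={none}
Step 9: wait(T2) -> count=1 queue=[] holders={T2}
Step 10: wait(T3) -> count=0 queue=[] holders={T2,T3}
Step 11: wait(T1) -> count=0 queue=[T1] holders={T2,T3}
Step 12: signal(T3) -> count=0 queue=[] holders={T1,T2}
Step 13: wait(T3) -> count=0 queue=[T3] holders={T1,T2}
Step 14: signal(T1) -> count=0 queue=[] holders={T2,T3}
Step 15: signal(T3) -> count=1 queue=[] holders={T2}
Step 16: wait(T3) -> count=0 queue=[] holders={T2,T3}
Final holders: {T2,T3} -> T3 in holders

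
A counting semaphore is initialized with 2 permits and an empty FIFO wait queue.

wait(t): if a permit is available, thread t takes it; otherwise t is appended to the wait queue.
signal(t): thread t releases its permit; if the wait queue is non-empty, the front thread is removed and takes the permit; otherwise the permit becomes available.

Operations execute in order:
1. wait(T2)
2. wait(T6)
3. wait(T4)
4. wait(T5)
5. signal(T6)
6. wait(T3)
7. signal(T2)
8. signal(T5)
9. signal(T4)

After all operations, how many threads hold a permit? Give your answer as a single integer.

Step 1: wait(T2) -> count=1 queue=[] holders={T2}
Step 2: wait(T6) -> count=0 queue=[] holders={T2,T6}
Step 3: wait(T4) -> count=0 queue=[T4] holders={T2,T6}
Step 4: wait(T5) -> count=0 queue=[T4,T5] holders={T2,T6}
Step 5: signal(T6) -> count=0 queue=[T5] holders={T2,T4}
Step 6: wait(T3) -> count=0 queue=[T5,T3] holders={T2,T4}
Step 7: signal(T2) -> count=0 queue=[T3] holders={T4,T5}
Step 8: signal(T5) -> count=0 queue=[] holders={T3,T4}
Step 9: signal(T4) -> count=1 queue=[] holders={T3}
Final holders: {T3} -> 1 thread(s)

Answer: 1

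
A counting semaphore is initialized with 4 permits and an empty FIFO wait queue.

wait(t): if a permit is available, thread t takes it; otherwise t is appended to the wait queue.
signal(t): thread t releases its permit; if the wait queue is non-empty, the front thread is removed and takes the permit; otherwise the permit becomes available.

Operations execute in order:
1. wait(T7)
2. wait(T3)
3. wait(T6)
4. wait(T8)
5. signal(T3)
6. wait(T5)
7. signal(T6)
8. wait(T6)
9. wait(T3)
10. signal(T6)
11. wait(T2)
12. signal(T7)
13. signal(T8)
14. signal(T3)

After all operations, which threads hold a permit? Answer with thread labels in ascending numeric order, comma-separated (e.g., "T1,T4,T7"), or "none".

Answer: T2,T5

Derivation:
Step 1: wait(T7) -> count=3 queue=[] holders={T7}
Step 2: wait(T3) -> count=2 queue=[] holders={T3,T7}
Step 3: wait(T6) -> count=1 queue=[] holders={T3,T6,T7}
Step 4: wait(T8) -> count=0 queue=[] holders={T3,T6,T7,T8}
Step 5: signal(T3) -> count=1 queue=[] holders={T6,T7,T8}
Step 6: wait(T5) -> count=0 queue=[] holders={T5,T6,T7,T8}
Step 7: signal(T6) -> count=1 queue=[] holders={T5,T7,T8}
Step 8: wait(T6) -> count=0 queue=[] holders={T5,T6,T7,T8}
Step 9: wait(T3) -> count=0 queue=[T3] holders={T5,T6,T7,T8}
Step 10: signal(T6) -> count=0 queue=[] holders={T3,T5,T7,T8}
Step 11: wait(T2) -> count=0 queue=[T2] holders={T3,T5,T7,T8}
Step 12: signal(T7) -> count=0 queue=[] holders={T2,T3,T5,T8}
Step 13: signal(T8) -> count=1 queue=[] holders={T2,T3,T5}
Step 14: signal(T3) -> count=2 queue=[] holders={T2,T5}
Final holders: T2,T5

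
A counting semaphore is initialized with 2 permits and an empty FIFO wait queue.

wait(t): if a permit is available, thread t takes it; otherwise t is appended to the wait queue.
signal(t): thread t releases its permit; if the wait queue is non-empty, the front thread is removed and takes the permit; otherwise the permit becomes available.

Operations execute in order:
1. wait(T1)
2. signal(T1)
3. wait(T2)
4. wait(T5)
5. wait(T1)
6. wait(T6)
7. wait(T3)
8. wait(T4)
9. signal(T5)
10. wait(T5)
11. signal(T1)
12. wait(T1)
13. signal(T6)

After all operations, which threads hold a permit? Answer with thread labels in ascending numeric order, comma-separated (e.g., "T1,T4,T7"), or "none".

Answer: T2,T3

Derivation:
Step 1: wait(T1) -> count=1 queue=[] holders={T1}
Step 2: signal(T1) -> count=2 queue=[] holders={none}
Step 3: wait(T2) -> count=1 queue=[] holders={T2}
Step 4: wait(T5) -> count=0 queue=[] holders={T2,T5}
Step 5: wait(T1) -> count=0 queue=[T1] holders={T2,T5}
Step 6: wait(T6) -> count=0 queue=[T1,T6] holders={T2,T5}
Step 7: wait(T3) -> count=0 queue=[T1,T6,T3] holders={T2,T5}
Step 8: wait(T4) -> count=0 queue=[T1,T6,T3,T4] holders={T2,T5}
Step 9: signal(T5) -> count=0 queue=[T6,T3,T4] holders={T1,T2}
Step 10: wait(T5) -> count=0 queue=[T6,T3,T4,T5] holders={T1,T2}
Step 11: signal(T1) -> count=0 queue=[T3,T4,T5] holders={T2,T6}
Step 12: wait(T1) -> count=0 queue=[T3,T4,T5,T1] holders={T2,T6}
Step 13: signal(T6) -> count=0 queue=[T4,T5,T1] holders={T2,T3}
Final holders: T2,T3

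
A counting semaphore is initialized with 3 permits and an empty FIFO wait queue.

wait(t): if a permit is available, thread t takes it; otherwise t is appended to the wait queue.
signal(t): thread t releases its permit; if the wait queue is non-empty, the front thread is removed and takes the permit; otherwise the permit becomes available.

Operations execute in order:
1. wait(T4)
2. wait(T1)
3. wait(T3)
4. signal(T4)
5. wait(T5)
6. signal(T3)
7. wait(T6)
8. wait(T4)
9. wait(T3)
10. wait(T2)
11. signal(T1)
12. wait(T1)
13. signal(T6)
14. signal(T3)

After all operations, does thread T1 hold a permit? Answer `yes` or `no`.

Step 1: wait(T4) -> count=2 queue=[] holders={T4}
Step 2: wait(T1) -> count=1 queue=[] holders={T1,T4}
Step 3: wait(T3) -> count=0 queue=[] holders={T1,T3,T4}
Step 4: signal(T4) -> count=1 queue=[] holders={T1,T3}
Step 5: wait(T5) -> count=0 queue=[] holders={T1,T3,T5}
Step 6: signal(T3) -> count=1 queue=[] holders={T1,T5}
Step 7: wait(T6) -> count=0 queue=[] holders={T1,T5,T6}
Step 8: wait(T4) -> count=0 queue=[T4] holders={T1,T5,T6}
Step 9: wait(T3) -> count=0 queue=[T4,T3] holders={T1,T5,T6}
Step 10: wait(T2) -> count=0 queue=[T4,T3,T2] holders={T1,T5,T6}
Step 11: signal(T1) -> count=0 queue=[T3,T2] holders={T4,T5,T6}
Step 12: wait(T1) -> count=0 queue=[T3,T2,T1] holders={T4,T5,T6}
Step 13: signal(T6) -> count=0 queue=[T2,T1] holders={T3,T4,T5}
Step 14: signal(T3) -> count=0 queue=[T1] holders={T2,T4,T5}
Final holders: {T2,T4,T5} -> T1 not in holders

Answer: no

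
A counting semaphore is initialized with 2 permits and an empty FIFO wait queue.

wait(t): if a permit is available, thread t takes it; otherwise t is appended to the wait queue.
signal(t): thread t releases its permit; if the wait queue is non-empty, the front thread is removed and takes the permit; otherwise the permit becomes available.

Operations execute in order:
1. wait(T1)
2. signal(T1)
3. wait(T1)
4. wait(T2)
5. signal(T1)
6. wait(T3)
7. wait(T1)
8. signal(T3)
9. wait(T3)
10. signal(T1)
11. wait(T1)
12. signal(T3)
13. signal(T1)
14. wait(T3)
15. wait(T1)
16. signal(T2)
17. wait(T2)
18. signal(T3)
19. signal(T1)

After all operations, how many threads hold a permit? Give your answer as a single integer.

Step 1: wait(T1) -> count=1 queue=[] holders={T1}
Step 2: signal(T1) -> count=2 queue=[] holders={none}
Step 3: wait(T1) -> count=1 queue=[] holders={T1}
Step 4: wait(T2) -> count=0 queue=[] holders={T1,T2}
Step 5: signal(T1) -> count=1 queue=[] holders={T2}
Step 6: wait(T3) -> count=0 queue=[] holders={T2,T3}
Step 7: wait(T1) -> count=0 queue=[T1] holders={T2,T3}
Step 8: signal(T3) -> count=0 queue=[] holders={T1,T2}
Step 9: wait(T3) -> count=0 queue=[T3] holders={T1,T2}
Step 10: signal(T1) -> count=0 queue=[] holders={T2,T3}
Step 11: wait(T1) -> count=0 queue=[T1] holders={T2,T3}
Step 12: signal(T3) -> count=0 queue=[] holders={T1,T2}
Step 13: signal(T1) -> count=1 queue=[] holders={T2}
Step 14: wait(T3) -> count=0 queue=[] holders={T2,T3}
Step 15: wait(T1) -> count=0 queue=[T1] holders={T2,T3}
Step 16: signal(T2) -> count=0 queue=[] holders={T1,T3}
Step 17: wait(T2) -> count=0 queue=[T2] holders={T1,T3}
Step 18: signal(T3) -> count=0 queue=[] holders={T1,T2}
Step 19: signal(T1) -> count=1 queue=[] holders={T2}
Final holders: {T2} -> 1 thread(s)

Answer: 1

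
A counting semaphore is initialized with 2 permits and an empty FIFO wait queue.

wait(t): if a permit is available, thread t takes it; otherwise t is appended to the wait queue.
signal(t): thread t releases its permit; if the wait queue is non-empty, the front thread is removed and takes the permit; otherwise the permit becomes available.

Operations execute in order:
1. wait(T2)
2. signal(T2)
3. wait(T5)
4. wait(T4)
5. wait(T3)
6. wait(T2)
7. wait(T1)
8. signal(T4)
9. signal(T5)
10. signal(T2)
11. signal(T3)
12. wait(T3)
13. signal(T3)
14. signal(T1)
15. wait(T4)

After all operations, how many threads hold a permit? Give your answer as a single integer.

Answer: 1

Derivation:
Step 1: wait(T2) -> count=1 queue=[] holders={T2}
Step 2: signal(T2) -> count=2 queue=[] holders={none}
Step 3: wait(T5) -> count=1 queue=[] holders={T5}
Step 4: wait(T4) -> count=0 queue=[] holders={T4,T5}
Step 5: wait(T3) -> count=0 queue=[T3] holders={T4,T5}
Step 6: wait(T2) -> count=0 queue=[T3,T2] holders={T4,T5}
Step 7: wait(T1) -> count=0 queue=[T3,T2,T1] holders={T4,T5}
Step 8: signal(T4) -> count=0 queue=[T2,T1] holders={T3,T5}
Step 9: signal(T5) -> count=0 queue=[T1] holders={T2,T3}
Step 10: signal(T2) -> count=0 queue=[] holders={T1,T3}
Step 11: signal(T3) -> count=1 queue=[] holders={T1}
Step 12: wait(T3) -> count=0 queue=[] holders={T1,T3}
Step 13: signal(T3) -> count=1 queue=[] holders={T1}
Step 14: signal(T1) -> count=2 queue=[] holders={none}
Step 15: wait(T4) -> count=1 queue=[] holders={T4}
Final holders: {T4} -> 1 thread(s)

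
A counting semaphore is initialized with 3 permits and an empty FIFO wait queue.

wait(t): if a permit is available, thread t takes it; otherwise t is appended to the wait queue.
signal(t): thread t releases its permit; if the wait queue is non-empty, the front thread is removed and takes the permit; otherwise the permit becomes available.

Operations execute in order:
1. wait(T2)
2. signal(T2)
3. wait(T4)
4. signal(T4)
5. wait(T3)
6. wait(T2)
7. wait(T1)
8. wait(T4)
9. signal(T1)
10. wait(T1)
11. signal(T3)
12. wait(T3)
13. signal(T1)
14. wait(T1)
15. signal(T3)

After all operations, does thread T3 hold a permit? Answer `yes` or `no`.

Answer: no

Derivation:
Step 1: wait(T2) -> count=2 queue=[] holders={T2}
Step 2: signal(T2) -> count=3 queue=[] holders={none}
Step 3: wait(T4) -> count=2 queue=[] holders={T4}
Step 4: signal(T4) -> count=3 queue=[] holders={none}
Step 5: wait(T3) -> count=2 queue=[] holders={T3}
Step 6: wait(T2) -> count=1 queue=[] holders={T2,T3}
Step 7: wait(T1) -> count=0 queue=[] holders={T1,T2,T3}
Step 8: wait(T4) -> count=0 queue=[T4] holders={T1,T2,T3}
Step 9: signal(T1) -> count=0 queue=[] holders={T2,T3,T4}
Step 10: wait(T1) -> count=0 queue=[T1] holders={T2,T3,T4}
Step 11: signal(T3) -> count=0 queue=[] holders={T1,T2,T4}
Step 12: wait(T3) -> count=0 queue=[T3] holders={T1,T2,T4}
Step 13: signal(T1) -> count=0 queue=[] holders={T2,T3,T4}
Step 14: wait(T1) -> count=0 queue=[T1] holders={T2,T3,T4}
Step 15: signal(T3) -> count=0 queue=[] holders={T1,T2,T4}
Final holders: {T1,T2,T4} -> T3 not in holders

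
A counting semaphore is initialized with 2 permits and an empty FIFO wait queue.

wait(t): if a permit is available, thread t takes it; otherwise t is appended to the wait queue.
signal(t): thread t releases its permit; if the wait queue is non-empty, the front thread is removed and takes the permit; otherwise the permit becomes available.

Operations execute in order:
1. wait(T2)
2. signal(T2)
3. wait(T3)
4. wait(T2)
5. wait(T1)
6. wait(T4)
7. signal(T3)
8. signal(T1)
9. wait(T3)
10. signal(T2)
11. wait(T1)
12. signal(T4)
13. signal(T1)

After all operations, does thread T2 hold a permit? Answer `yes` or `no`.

Answer: no

Derivation:
Step 1: wait(T2) -> count=1 queue=[] holders={T2}
Step 2: signal(T2) -> count=2 queue=[] holders={none}
Step 3: wait(T3) -> count=1 queue=[] holders={T3}
Step 4: wait(T2) -> count=0 queue=[] holders={T2,T3}
Step 5: wait(T1) -> count=0 queue=[T1] holders={T2,T3}
Step 6: wait(T4) -> count=0 queue=[T1,T4] holders={T2,T3}
Step 7: signal(T3) -> count=0 queue=[T4] holders={T1,T2}
Step 8: signal(T1) -> count=0 queue=[] holders={T2,T4}
Step 9: wait(T3) -> count=0 queue=[T3] holders={T2,T4}
Step 10: signal(T2) -> count=0 queue=[] holders={T3,T4}
Step 11: wait(T1) -> count=0 queue=[T1] holders={T3,T4}
Step 12: signal(T4) -> count=0 queue=[] holders={T1,T3}
Step 13: signal(T1) -> count=1 queue=[] holders={T3}
Final holders: {T3} -> T2 not in holders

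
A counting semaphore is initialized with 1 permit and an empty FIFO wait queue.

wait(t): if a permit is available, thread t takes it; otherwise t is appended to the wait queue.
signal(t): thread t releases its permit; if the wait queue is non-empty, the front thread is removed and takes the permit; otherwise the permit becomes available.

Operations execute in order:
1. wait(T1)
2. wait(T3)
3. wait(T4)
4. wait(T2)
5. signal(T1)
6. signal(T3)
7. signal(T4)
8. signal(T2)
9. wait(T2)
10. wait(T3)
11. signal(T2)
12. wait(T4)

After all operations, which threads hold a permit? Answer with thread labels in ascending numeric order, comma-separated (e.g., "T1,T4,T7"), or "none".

Step 1: wait(T1) -> count=0 queue=[] holders={T1}
Step 2: wait(T3) -> count=0 queue=[T3] holders={T1}
Step 3: wait(T4) -> count=0 queue=[T3,T4] holders={T1}
Step 4: wait(T2) -> count=0 queue=[T3,T4,T2] holders={T1}
Step 5: signal(T1) -> count=0 queue=[T4,T2] holders={T3}
Step 6: signal(T3) -> count=0 queue=[T2] holders={T4}
Step 7: signal(T4) -> count=0 queue=[] holders={T2}
Step 8: signal(T2) -> count=1 queue=[] holders={none}
Step 9: wait(T2) -> count=0 queue=[] holders={T2}
Step 10: wait(T3) -> count=0 queue=[T3] holders={T2}
Step 11: signal(T2) -> count=0 queue=[] holders={T3}
Step 12: wait(T4) -> count=0 queue=[T4] holders={T3}
Final holders: T3

Answer: T3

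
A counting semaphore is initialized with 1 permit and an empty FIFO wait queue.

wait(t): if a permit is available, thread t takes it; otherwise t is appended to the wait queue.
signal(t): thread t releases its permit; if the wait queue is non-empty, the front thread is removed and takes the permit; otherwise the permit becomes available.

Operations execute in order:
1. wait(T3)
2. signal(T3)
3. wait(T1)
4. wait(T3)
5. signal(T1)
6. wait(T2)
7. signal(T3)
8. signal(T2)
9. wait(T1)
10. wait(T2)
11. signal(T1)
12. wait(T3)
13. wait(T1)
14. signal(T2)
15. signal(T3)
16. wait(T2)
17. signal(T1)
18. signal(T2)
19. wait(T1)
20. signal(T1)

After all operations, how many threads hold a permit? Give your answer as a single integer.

Step 1: wait(T3) -> count=0 queue=[] holders={T3}
Step 2: signal(T3) -> count=1 queue=[] holders={none}
Step 3: wait(T1) -> count=0 queue=[] holders={T1}
Step 4: wait(T3) -> count=0 queue=[T3] holders={T1}
Step 5: signal(T1) -> count=0 queue=[] holders={T3}
Step 6: wait(T2) -> count=0 queue=[T2] holders={T3}
Step 7: signal(T3) -> count=0 queue=[] holders={T2}
Step 8: signal(T2) -> count=1 queue=[] holders={none}
Step 9: wait(T1) -> count=0 queue=[] holders={T1}
Step 10: wait(T2) -> count=0 queue=[T2] holders={T1}
Step 11: signal(T1) -> count=0 queue=[] holders={T2}
Step 12: wait(T3) -> count=0 queue=[T3] holders={T2}
Step 13: wait(T1) -> count=0 queue=[T3,T1] holders={T2}
Step 14: signal(T2) -> count=0 queue=[T1] holders={T3}
Step 15: signal(T3) -> count=0 queue=[] holders={T1}
Step 16: wait(T2) -> count=0 queue=[T2] holders={T1}
Step 17: signal(T1) -> count=0 queue=[] holders={T2}
Step 18: signal(T2) -> count=1 queue=[] holders={none}
Step 19: wait(T1) -> count=0 queue=[] holders={T1}
Step 20: signal(T1) -> count=1 queue=[] holders={none}
Final holders: {none} -> 0 thread(s)

Answer: 0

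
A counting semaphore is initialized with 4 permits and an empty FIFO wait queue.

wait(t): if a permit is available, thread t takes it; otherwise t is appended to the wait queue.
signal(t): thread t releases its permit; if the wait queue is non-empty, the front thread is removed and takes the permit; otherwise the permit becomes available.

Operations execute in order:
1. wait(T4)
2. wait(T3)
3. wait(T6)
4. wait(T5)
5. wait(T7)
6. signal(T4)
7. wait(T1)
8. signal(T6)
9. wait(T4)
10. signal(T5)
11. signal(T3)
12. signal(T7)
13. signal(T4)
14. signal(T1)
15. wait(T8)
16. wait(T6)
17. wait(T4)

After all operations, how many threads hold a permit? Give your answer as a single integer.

Step 1: wait(T4) -> count=3 queue=[] holders={T4}
Step 2: wait(T3) -> count=2 queue=[] holders={T3,T4}
Step 3: wait(T6) -> count=1 queue=[] holders={T3,T4,T6}
Step 4: wait(T5) -> count=0 queue=[] holders={T3,T4,T5,T6}
Step 5: wait(T7) -> count=0 queue=[T7] holders={T3,T4,T5,T6}
Step 6: signal(T4) -> count=0 queue=[] holders={T3,T5,T6,T7}
Step 7: wait(T1) -> count=0 queue=[T1] holders={T3,T5,T6,T7}
Step 8: signal(T6) -> count=0 queue=[] holders={T1,T3,T5,T7}
Step 9: wait(T4) -> count=0 queue=[T4] holders={T1,T3,T5,T7}
Step 10: signal(T5) -> count=0 queue=[] holders={T1,T3,T4,T7}
Step 11: signal(T3) -> count=1 queue=[] holders={T1,T4,T7}
Step 12: signal(T7) -> count=2 queue=[] holders={T1,T4}
Step 13: signal(T4) -> count=3 queue=[] holders={T1}
Step 14: signal(T1) -> count=4 queue=[] holders={none}
Step 15: wait(T8) -> count=3 queue=[] holders={T8}
Step 16: wait(T6) -> count=2 queue=[] holders={T6,T8}
Step 17: wait(T4) -> count=1 queue=[] holders={T4,T6,T8}
Final holders: {T4,T6,T8} -> 3 thread(s)

Answer: 3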